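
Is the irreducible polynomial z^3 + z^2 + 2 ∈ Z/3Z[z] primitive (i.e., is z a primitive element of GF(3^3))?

Write f(z) = z^3 + z^2 + 2.
|GF(3^3)^×| = 3^3 − 1 = 26. Prime factorization: 26 = 2·13.
f is primitive ⇔ z has order 26 in GF(3)[z]/(f), i.e. z^(26/q) ≠ 1 for each prime q | 26.
z^(13) mod f = 1
z^(2) mod f = z^2.
Since z^(13) = 1, the order of z divides 13 < 26; not primitive.

No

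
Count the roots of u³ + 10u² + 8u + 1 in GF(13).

3

Write g(u) = u³ + 10u² + 8u + 1.
Evaluate at each of the 13 elements of GF(13):
g(0) = 1; g(1) = 7; g(2) = 0 → root; g(3) = 12; g(4) = 10; g(5) = 0 → root; g(6) = 1; g(7) = 6; g(8) = 8; g(9) = 0 → root; g(10) = 1; g(11) = 4; g(12) = 2.
Roots: {2, 5, 9}.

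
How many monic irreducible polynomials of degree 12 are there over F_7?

By the necklace-counting formula, N_7(12) = (1/12) Σ_{d|12} μ(12/d)·7^d.
Divisors of 12: 1, 2, 3, 4, 6, 12; μ(12/d) for each: 0, 1, 0, -1, -1, 1.
Σ = 7^2 − 7^4 − 7^6 + 7^12 = 13841167200.
N = 13841167200/12 = 1153430600.

1153430600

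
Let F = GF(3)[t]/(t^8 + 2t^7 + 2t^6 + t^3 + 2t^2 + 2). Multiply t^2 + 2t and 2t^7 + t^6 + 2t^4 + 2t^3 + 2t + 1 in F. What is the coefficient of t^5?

Multiply in GF(3)[t]: (t^2 + 2t)·(2t^7 + t^6 + 2t^4 + 2t^3 + 2t + 1) = 2t^9 + 2t^8 + 2t^7 + 2t^6 + t^4 + 2t^3 + 2t^2 + 2t.
Reduce using t^8 ≡ t^7 + t^6 + 2t^3 + t^2 + 1 (mod t^8 + 2t^7 + 2t^6 + t^3 + 2t^2 + 2).
Reduced: 2t^7 + 2t^4 + t + 1.

0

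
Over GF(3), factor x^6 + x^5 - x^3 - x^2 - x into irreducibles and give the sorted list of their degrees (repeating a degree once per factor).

1, 2, 3

Write f(x) = x^6 + x^5 - x^3 - x^2 - x.
Roots in GF(3): f(0) = 0 → root; f(1) = 2; f(2) = 1.
Linear factors from roots: (x).
Complete factorization: f(x) = (x)·(x^2 - x - 1)·(x^3 - x^2 + 1).
Factor degrees with multiplicity: 1 + 2 + 3 = 6.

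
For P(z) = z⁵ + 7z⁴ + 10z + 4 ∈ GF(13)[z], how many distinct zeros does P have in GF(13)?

Evaluate at each of the 13 elements of GF(13):
P(0) = 4; P(1) = 9; P(2) = 12; P(3) = 12; P(4) = 0 → root; P(5) = 1; P(6) = 12; P(7) = 5; P(8) = 8; P(9) = 4; P(10) = 12; P(11) = 12; P(12) = 0 → root.
Roots: {4, 12}.

2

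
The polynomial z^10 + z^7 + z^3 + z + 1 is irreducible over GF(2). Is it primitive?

Write f(z) = z^10 + z^7 + z^3 + z + 1.
|GF(2^10)^×| = 2^10 − 1 = 1023. Prime factorization: 1023 = 3·11·31.
f is primitive ⇔ z has order 1023 in GF(2)[z]/(f), i.e. z^(1023/q) ≠ 1 for each prime q | 1023.
z^(341) mod f = z^9 + z^8 + z^3.
z^(93) mod f = z^9 + z^5 + z^3 + z + 1.
z^(33) mod f = z^7 + z^5 + z^4 + z^3 + z^2 + z.
None equal 1, so z has full order 1023; f is primitive.

Yes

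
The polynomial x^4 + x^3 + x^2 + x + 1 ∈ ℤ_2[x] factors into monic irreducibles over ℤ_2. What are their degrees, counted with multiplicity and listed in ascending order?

Write f(x) = x^4 + x^3 + x^2 + x + 1.
Roots in ℤ_2: f(0) = 1; f(1) = 1.
Complete factorization: f(x) = (x^4 + x^3 + x^2 + x + 1).
Factor degrees with multiplicity: 4 = 4.

4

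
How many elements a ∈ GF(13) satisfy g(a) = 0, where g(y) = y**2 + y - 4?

2

Evaluate at each of the 13 elements of GF(13):
g(0) = 9; g(1) = 11; g(2) = 2; g(3) = 8; g(4) = 3; g(5) = 0 → root; g(6) = 12; g(7) = 0 → root; g(8) = 3; g(9) = 8; g(10) = 2; g(11) = 11; g(12) = 9.
Roots: {5, 7}.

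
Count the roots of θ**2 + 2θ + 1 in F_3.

1

Write h(θ) = θ**2 + 2θ + 1.
Evaluate at each of the 3 elements of F_3:
h(0) = 1; h(1) = 1; h(2) = 0 → root.
Roots: {2}.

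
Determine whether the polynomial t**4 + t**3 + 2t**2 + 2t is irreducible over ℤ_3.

No

Write f(t) = t**4 + t**3 + 2t**2 + 2t.
Check for roots in ℤ_3: f(0) = 0 → root; f(1) = 0 → root; f(2) = 0 → root.
f(0) = 0, so (t) divides f(t); f is reducible.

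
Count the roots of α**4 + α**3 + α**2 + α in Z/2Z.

2

Write P(α) = α**4 + α**3 + α**2 + α.
Evaluate at each of the 2 elements of Z/2Z:
P(0) = 0 → root; P(1) = 0 → root.
Roots: {0, 1}.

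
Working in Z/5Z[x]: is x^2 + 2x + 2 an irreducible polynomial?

Write m(x) = x^2 + 2x + 2.
Check for roots in Z/5Z: m(0) = 2; m(1) = 0 → root; m(2) = 0 → root; m(3) = 2; m(4) = 1.
m(1) = 0, so (x − 1) divides m(x); m is reducible.

No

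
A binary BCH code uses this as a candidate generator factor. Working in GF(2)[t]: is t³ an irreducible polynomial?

Write f(t) = t³.
Check for roots in GF(2): f(0) = 0 → root; f(1) = 1.
f(0) = 0, so (t) divides f(t); f is reducible.

No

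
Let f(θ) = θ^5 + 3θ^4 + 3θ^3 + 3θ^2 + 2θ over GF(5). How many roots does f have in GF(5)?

Evaluate at each of the 5 elements of GF(5):
f(0) = 0 → root; f(1) = 2; f(2) = 0 → root; f(3) = 0 → root; f(4) = 0 → root.
Roots: {0, 2, 3, 4}.

4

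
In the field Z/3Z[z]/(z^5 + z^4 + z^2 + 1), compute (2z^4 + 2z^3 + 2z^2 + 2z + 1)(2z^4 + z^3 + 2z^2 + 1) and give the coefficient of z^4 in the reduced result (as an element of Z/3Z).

1

Multiply in Z/3Z[z]: (2z^4 + 2z^3 + 2z^2 + 2z + 1)·(2z^4 + z^3 + 2z^2 + 1) = z^8 + z^6 + z^5 + z^4 + z^3 + z^2 + 2z + 1.
Reduce using z^5 ≡ 2z^4 + 2z^2 + 2 (mod z^5 + z^4 + z^2 + 1).
Reduced: z^4 + z^3 + z^2.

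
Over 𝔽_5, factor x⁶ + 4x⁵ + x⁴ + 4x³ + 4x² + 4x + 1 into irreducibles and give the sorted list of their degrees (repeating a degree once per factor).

1, 1, 2, 2

Write g(x) = x⁶ + 4x⁵ + x⁴ + 4x³ + 4x² + 4x + 1.
Roots in 𝔽_5: g(0) = 1; g(1) = 4; g(2) = 0 → root; g(3) = 4; g(4) = 0 → root.
Linear factors from roots: (x + 3), (x + 1).
Complete factorization: g(x) = (x + 1)·(x + 3)·(x² + 2x + 3)·(x² + 3x + 4).
Factor degrees with multiplicity: 1 + 1 + 2 + 2 = 6.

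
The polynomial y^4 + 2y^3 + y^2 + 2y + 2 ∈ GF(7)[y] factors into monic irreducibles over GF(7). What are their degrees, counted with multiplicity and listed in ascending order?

Write f(y) = y^4 + 2y^3 + y^2 + 2y + 2.
Linear factors from roots: (y - 2), (y + 1).
Complete factorization: f(y) = (y + 1)·(y - 2)·(y^2 + 3y - 1).
Factor degrees with multiplicity: 1 + 1 + 2 = 4.

1, 1, 2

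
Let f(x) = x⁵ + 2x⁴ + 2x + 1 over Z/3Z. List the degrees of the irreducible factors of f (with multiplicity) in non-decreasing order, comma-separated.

Roots in Z/3Z: f(0) = 1; f(1) = 0 → root; f(2) = 0 → root.
Linear factors from roots: (x + 2), (x + 1).
Complete factorization: f(x) = (x + 1)·(x + 2)^2·(x² + 1).
Factor degrees with multiplicity: 1 + 1 + 1 + 2 = 5.

1, 1, 1, 2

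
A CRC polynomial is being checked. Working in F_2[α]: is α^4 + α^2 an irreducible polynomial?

Write m(α) = α^4 + α^2.
Check for roots in F_2: m(0) = 0 → root; m(1) = 0 → root.
m(0) = 0, so (α) divides m(α); m is reducible.

No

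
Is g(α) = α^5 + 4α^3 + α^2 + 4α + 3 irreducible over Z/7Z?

Yes

Check for roots in Z/7Z: g(0) = 3; g(1) = 6; g(2) = 2; g(3) = 4; g(4) = 6; g(5) = 5; g(6) = 2.
No roots, so no linear factors.
Degree-2 irreducible divisors: test the 21 monic irreducibles of degree 2 over GF(7).
None of them divide g (all give nonzero remainder).
No irreducible factor of degree ≤ 2 exists, so g is irreducible over GF(7).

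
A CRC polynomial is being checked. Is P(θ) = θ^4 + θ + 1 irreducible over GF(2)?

Yes

Check for roots in GF(2): P(0) = 1; P(1) = 1.
No roots, so no linear factors.
Monic irreducibles of degree 2 over GF(2): θ^2 + θ + 1.
None of them divide P (all give nonzero remainder).
No irreducible factor of degree ≤ 2 exists, so P is irreducible over GF(2).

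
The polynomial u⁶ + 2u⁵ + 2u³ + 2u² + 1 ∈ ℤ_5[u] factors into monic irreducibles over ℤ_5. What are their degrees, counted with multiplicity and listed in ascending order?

Write h(u) = u⁶ + 2u⁵ + 2u³ + 2u² + 1.
Roots in ℤ_5: h(0) = 1; h(1) = 3; h(2) = 3; h(3) = 3; h(4) = 0 → root.
Linear factors from roots: (u + 1).
Complete factorization: h(u) = (u + 1)·(u² - u + 1)·(u³ + 2u² + 1).
Factor degrees with multiplicity: 1 + 2 + 3 = 6.

1, 2, 3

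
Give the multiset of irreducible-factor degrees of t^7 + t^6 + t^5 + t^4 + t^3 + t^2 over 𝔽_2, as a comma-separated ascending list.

Write h(t) = t^7 + t^6 + t^5 + t^4 + t^3 + t^2.
Roots in 𝔽_2: h(0) = 0 → root; h(1) = 0 → root.
Linear factors from roots: (t), (t + 1).
Complete factorization: h(t) = (t + 1)·(t)^2·(t^2 + t + 1)^2.
Factor degrees with multiplicity: 1 + 1 + 1 + 2 + 2 = 7.

1, 1, 1, 2, 2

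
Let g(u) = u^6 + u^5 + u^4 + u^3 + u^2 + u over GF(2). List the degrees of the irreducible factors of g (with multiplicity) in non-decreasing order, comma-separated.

Roots in GF(2): g(0) = 0 → root; g(1) = 0 → root.
Linear factors from roots: (u), (u + 1).
Complete factorization: g(u) = (u)·(u + 1)·(u^2 + u + 1)^2.
Factor degrees with multiplicity: 1 + 1 + 2 + 2 = 6.

1, 1, 2, 2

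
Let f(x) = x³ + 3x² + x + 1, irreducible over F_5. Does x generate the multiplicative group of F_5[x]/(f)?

No

|GF(5^3)^×| = 5^3 − 1 = 124. Prime factorization: 124 = 2^2·31.
f is primitive ⇔ x has order 124 in GF(5)[x]/(f), i.e. x^(124/q) ≠ 1 for each prime q | 124.
x^(62) mod f = 1
x^(4) mod f = 3x² + 2x + 3.
Since x^(62) = 1, the order of x divides 62 < 124; not primitive.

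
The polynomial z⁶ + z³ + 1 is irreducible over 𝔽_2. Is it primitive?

No

Write f(z) = z⁶ + z³ + 1.
|GF(2^6)^×| = 2^6 − 1 = 63. Prime factorization: 63 = 3^2·7.
f is primitive ⇔ z has order 63 in GF(2)[z]/(f), i.e. z^(63/q) ≠ 1 for each prime q | 63.
z^(21) mod f = z³.
z^(9) mod f = 1
Since z^(9) = 1, the order of z divides 9 < 63; not primitive.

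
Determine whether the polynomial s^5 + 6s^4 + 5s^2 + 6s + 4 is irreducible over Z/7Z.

Yes

Write g(s) = s^5 + 6s^4 + 5s^2 + 6s + 4.
Check for roots in Z/7Z: g(0) = 4; g(1) = 1; g(2) = 3; g(3) = 5; g(4) = 1; g(5) = 6; g(6) = 1.
No roots, so no linear factors.
Degree-2 irreducible divisors: test the 21 monic irreducibles of degree 2 over GF(7).
None of them divide g (all give nonzero remainder).
No irreducible factor of degree ≤ 2 exists, so g is irreducible over GF(7).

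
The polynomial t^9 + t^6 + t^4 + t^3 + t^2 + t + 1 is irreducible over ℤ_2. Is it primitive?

Yes

Write f(t) = t^9 + t^6 + t^4 + t^3 + t^2 + t + 1.
|GF(2^9)^×| = 2^9 − 1 = 511. Prime factorization: 511 = 7·73.
f is primitive ⇔ t has order 511 in GF(2)[t]/(f), i.e. t^(511/q) ≠ 1 for each prime q | 511.
t^(73) mod f = t^8 + t^5 + t^2.
t^(7) mod f = t^7.
None equal 1, so t has full order 511; f is primitive.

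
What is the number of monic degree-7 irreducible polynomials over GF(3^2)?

683280

Gauss's count: N_{9}(7) = (1/7) Σ_{d|7} μ(7/d)·9^d.
Divisors of 7: 1, 7; μ(7/d) for each: -1, 1.
Σ = − 9^1 + 9^7 = 4782960.
N = 4782960/7 = 683280.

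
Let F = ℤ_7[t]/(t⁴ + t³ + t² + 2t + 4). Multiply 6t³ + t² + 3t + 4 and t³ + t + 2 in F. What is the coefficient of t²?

Multiply in ℤ_7[t]: (6t³ + t² + 3t + 4)·(t³ + t + 2) = 6t⁶ + t⁵ + 2t⁴ + 3t³ + 5t² + 3t + 1.
Reduce using t⁴ ≡ 6t³ + 6t² + 5t + 3 (mod t⁴ + t³ + t² + 2t + 4).
Reduced: 2t³ + 4t² + 4.

4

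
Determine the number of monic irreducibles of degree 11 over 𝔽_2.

x^(2^11) − x is the product of all monic irreducibles of degree dividing 11; Möbius inversion gives N = (1/11) Σ μ(11/d)·2^d.
Divisors of 11: 1, 11; μ(11/d) for each: -1, 1.
Σ = − 2^1 + 2^11 = 2046.
N = 2046/11 = 186.

186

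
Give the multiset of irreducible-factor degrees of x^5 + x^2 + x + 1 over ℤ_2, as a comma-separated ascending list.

1, 1, 3

Write h(x) = x^5 + x^2 + x + 1.
Roots in ℤ_2: h(0) = 1; h(1) = 0 → root.
Linear factors from roots: (x + 1).
Complete factorization: h(x) = (x + 1)^2·(x^3 + x + 1).
Factor degrees with multiplicity: 1 + 1 + 3 = 5.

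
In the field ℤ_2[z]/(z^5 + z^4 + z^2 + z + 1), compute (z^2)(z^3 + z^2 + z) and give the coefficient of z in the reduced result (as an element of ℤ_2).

Multiply in ℤ_2[z]: (z^2)·(z^3 + z^2 + z) = z^5 + z^4 + z^3.
Reduce using z^5 ≡ z^4 + z^2 + z + 1 (mod z^5 + z^4 + z^2 + z + 1).
Reduced: z^3 + z^2 + z + 1.

1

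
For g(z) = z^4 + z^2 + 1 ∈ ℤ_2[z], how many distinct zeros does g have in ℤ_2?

0

Evaluate at each of the 2 elements of ℤ_2:
g(0) = 1; g(1) = 1.
No element is a root.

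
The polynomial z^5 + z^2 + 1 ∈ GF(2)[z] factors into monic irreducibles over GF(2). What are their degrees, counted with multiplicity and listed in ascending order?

5

Write h(z) = z^5 + z^2 + 1.
Roots in GF(2): h(0) = 1; h(1) = 1.
Complete factorization: h(z) = (z^5 + z^2 + 1).
Factor degrees with multiplicity: 5 = 5.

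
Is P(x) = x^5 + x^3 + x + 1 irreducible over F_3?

Yes

Check for roots in F_3: P(0) = 1; P(1) = 1; P(2) = 1.
No roots, so no linear factors.
Monic irreducibles of degree 2 over GF(3): x^2 + 1, x^2 + x + 2, x^2 + 2x + 2.
None of them divide P (all give nonzero remainder).
No irreducible factor of degree ≤ 2 exists, so P is irreducible over GF(3).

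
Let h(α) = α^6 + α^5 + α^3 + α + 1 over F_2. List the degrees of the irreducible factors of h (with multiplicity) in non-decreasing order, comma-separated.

2, 2, 2

Roots in F_2: h(0) = 1; h(1) = 1.
Complete factorization: h(α) = (α^2 + α + 1)^3.
Factor degrees with multiplicity: 2 + 2 + 2 = 6.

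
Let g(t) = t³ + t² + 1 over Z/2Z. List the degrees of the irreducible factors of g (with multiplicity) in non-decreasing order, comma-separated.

3

Roots in Z/2Z: g(0) = 1; g(1) = 1.
Complete factorization: g(t) = (t³ + t² + 1).
Factor degrees with multiplicity: 3 = 3.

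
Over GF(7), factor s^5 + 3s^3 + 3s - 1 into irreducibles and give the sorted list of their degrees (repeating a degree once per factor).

1, 1, 1, 2

Write g(s) = s^5 + 3s^3 + 3s - 1.
Linear factors from roots: (s + 2).
Complete factorization: g(s) = (s + 2)^3·(s^2 + s - 1).
Factor degrees with multiplicity: 1 + 1 + 1 + 2 = 5.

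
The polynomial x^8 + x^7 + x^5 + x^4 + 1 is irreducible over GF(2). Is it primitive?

Write f(x) = x^8 + x^7 + x^5 + x^4 + 1.
|GF(2^8)^×| = 2^8 − 1 = 255. Prime factorization: 255 = 3·5·17.
f is primitive ⇔ x has order 255 in GF(2)[x]/(f), i.e. x^(255/q) ≠ 1 for each prime q | 255.
x^(85) mod f = x^7 + x^6 + x^3 + x^2 + 1.
x^(51) mod f = 1
x^(15) mod f = x^5 + x^4 + x + 1.
Since x^(51) = 1, the order of x divides 51 < 255; not primitive.

No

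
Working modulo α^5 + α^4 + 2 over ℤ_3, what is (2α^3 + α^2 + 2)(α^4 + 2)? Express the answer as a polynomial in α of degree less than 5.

Multiply in ℤ_3[α]: (2α^3 + α^2 + 2)·(α^4 + 2) = 2α^7 + α^6 + 2α^4 + α^3 + 2α^2 + 1.
Reduce using α^5 ≡ 2α^4 + 1 (mod α^5 + α^4 + 2).
Reduced: α^4 + α^3 + α^2 + 2α + 2.

α^4 + α^3 + α^2 + 2α + 2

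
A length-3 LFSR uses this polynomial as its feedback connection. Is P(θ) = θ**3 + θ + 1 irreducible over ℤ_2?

Yes

Check for roots in ℤ_2: P(0) = 1; P(1) = 1.
No roots. A degree-3 polynomial over a field with no linear factor is irreducible.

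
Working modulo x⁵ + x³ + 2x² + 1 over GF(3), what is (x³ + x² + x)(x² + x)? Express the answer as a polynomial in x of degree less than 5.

Multiply in GF(3)[x]: (x³ + x² + x)·(x² + x) = x⁵ + 2x⁴ + 2x³ + x².
Reduce using x⁵ ≡ 2x³ + x² + 2 (mod x⁵ + x³ + 2x² + 1).
Reduced: 2x⁴ + x³ + 2x² + 2.

2x^4 + x^3 + 2x^2 + 2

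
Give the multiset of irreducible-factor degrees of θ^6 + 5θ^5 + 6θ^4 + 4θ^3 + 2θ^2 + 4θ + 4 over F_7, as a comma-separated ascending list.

Write f(θ) = θ^6 + 5θ^5 + 6θ^4 + 4θ^3 + 2θ^2 + 4θ + 4.
Linear factors from roots: (θ + 3), (θ + 2), (θ + 1).
Complete factorization: f(θ) = (θ + 2)·(θ + 3)·(θ + 1)^2·(θ^2 + 5θ + 3).
Factor degrees with multiplicity: 1 + 1 + 1 + 1 + 2 = 6.

1, 1, 1, 1, 2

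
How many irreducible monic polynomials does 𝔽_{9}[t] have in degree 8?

Gauss's count: N_{9}(8) = (1/8) Σ_{d|8} μ(8/d)·9^d.
Divisors of 8: 1, 2, 4, 8; μ(8/d) for each: 0, 0, -1, 1.
Σ = − 9^4 + 9^8 = 43040160.
N = 43040160/8 = 5380020.

5380020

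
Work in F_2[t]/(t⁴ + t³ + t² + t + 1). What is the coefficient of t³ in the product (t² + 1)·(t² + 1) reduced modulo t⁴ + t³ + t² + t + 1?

Multiply in F_2[t]: (t² + 1)·(t² + 1) = t⁴ + 1.
Reduce using t⁴ ≡ t³ + t² + t + 1 (mod t⁴ + t³ + t² + t + 1).
Reduced: t³ + t² + t.

1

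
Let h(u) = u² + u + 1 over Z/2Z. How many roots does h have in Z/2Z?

Evaluate at each of the 2 elements of Z/2Z:
h(0) = 1; h(1) = 1.
No element is a root.

0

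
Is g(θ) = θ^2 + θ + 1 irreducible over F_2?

Yes

Check for roots in F_2: g(0) = 1; g(1) = 1.
No roots. A degree-2 polynomial over a field with no linear factor is irreducible.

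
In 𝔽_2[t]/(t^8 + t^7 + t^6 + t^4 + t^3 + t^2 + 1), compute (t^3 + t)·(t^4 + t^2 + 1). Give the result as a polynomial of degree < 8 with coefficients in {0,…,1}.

t^7 + t

Multiply in 𝔽_2[t]: (t^3 + t)·(t^4 + t^2 + 1) = t^7 + t.
Reduced: t^7 + t.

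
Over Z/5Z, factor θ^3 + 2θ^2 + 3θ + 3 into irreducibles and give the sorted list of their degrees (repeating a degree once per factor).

1, 2

Write f(θ) = θ^3 + 2θ^2 + 3θ + 3.
Roots in Z/5Z: f(0) = 3; f(1) = 4; f(2) = 0 → root; f(3) = 2; f(4) = 1.
Linear factors from roots: (θ + 3).
Complete factorization: f(θ) = (θ + 3)·(θ^2 + 4θ + 1).
Factor degrees with multiplicity: 1 + 2 = 3.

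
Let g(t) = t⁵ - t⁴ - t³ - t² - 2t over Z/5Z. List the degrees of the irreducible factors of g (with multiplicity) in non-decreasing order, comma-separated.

Roots in Z/5Z: g(0) = 0 → root; g(1) = 1; g(2) = 0 → root; g(3) = 0 → root; g(4) = 0 → root.
Linear factors from roots: (t), (t - 2), (t + 2), (t + 1).
Complete factorization: g(t) = (t)·(t + 1)·(t + 2)·(t - 2)^2.
Factor degrees with multiplicity: 1 + 1 + 1 + 1 + 1 = 5.

1, 1, 1, 1, 1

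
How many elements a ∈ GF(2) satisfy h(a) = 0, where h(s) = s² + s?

2

Evaluate at each of the 2 elements of GF(2):
h(0) = 0 → root; h(1) = 0 → root.
Roots: {0, 1}.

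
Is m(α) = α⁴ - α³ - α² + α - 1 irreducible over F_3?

Yes

Check for roots in F_3: m(0) = 2; m(1) = 2; m(2) = 2.
No roots, so no linear factors.
Monic irreducibles of degree 2 over GF(3): α² + 1, α² + α - 1, α² - α - 1.
None of them divide m (all give nonzero remainder).
No irreducible factor of degree ≤ 2 exists, so m is irreducible over GF(3).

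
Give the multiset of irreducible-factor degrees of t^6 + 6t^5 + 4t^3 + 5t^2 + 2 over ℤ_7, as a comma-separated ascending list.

6

Write h(t) = t^6 + 6t^5 + 4t^3 + 5t^2 + 2.
Complete factorization: h(t) = (t^6 + 6t^5 + 4t^3 + 5t^2 + 2).
Factor degrees with multiplicity: 6 = 6.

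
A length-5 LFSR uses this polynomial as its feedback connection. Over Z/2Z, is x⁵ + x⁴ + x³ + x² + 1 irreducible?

Write f(x) = x⁵ + x⁴ + x³ + x² + 1.
Check for roots in Z/2Z: f(0) = 1; f(1) = 1.
No roots, so no linear factors.
Monic irreducibles of degree 2 over GF(2): x² + x + 1.
None of them divide f (all give nonzero remainder).
No irreducible factor of degree ≤ 2 exists, so f is irreducible over GF(2).

Yes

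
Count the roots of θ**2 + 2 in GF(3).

Write P(θ) = θ**2 + 2.
Evaluate at each of the 3 elements of GF(3):
P(0) = 2; P(1) = 0 → root; P(2) = 0 → root.
Roots: {1, 2}.

2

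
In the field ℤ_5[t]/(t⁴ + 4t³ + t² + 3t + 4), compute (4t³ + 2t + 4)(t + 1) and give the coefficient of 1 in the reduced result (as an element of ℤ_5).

3

Multiply in ℤ_5[t]: (4t³ + 2t + 4)·(t + 1) = 4t⁴ + 4t³ + 2t² + t + 4.
Reduce using t⁴ ≡ t³ + 4t² + 2t + 1 (mod t⁴ + 4t³ + t² + 3t + 4).
Reduced: 3t³ + 3t² + 4t + 3.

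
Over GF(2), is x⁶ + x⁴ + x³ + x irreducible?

No

Write f(x) = x⁶ + x⁴ + x³ + x.
Check for roots in GF(2): f(0) = 0 → root; f(1) = 0 → root.
f(0) = 0, so (x) divides f(x); f is reducible.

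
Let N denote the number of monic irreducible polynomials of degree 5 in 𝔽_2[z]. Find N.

6

Gauss's count: N_{2}(5) = (1/5) Σ_{d|5} μ(5/d)·2^d.
Divisors of 5: 1, 5; μ(5/d) for each: -1, 1.
Σ = − 2^1 + 2^5 = 30.
N = 30/5 = 6.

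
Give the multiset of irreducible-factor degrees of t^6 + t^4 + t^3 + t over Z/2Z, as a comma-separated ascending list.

Write h(t) = t^6 + t^4 + t^3 + t.
Roots in Z/2Z: h(0) = 0 → root; h(1) = 0 → root.
Linear factors from roots: (t), (t + 1).
Complete factorization: h(t) = (t)·(t + 1)^3·(t^2 + t + 1).
Factor degrees with multiplicity: 1 + 1 + 1 + 1 + 2 = 6.

1, 1, 1, 1, 2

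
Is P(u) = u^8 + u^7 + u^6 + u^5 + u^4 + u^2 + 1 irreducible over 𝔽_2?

Yes

Check for roots in 𝔽_2: P(0) = 1; P(1) = 1.
No roots, so no linear factors.
Monic irreducibles of degree 2 over GF(2): u^2 + u + 1.
None of them divide P (all give nonzero remainder).
Monic irreducibles of degree 3 over GF(2): u^3 + u + 1, u^3 + u^2 + 1.
None of them divide P (all give nonzero remainder).
Monic irreducibles of degree 4 over GF(2): u^4 + u + 1, u^4 + u^3 + 1, u^4 + u^3 + u^2 + u + 1.
None of them divide P (all give nonzero remainder).
No irreducible factor of degree ≤ 4 exists, so P is irreducible over GF(2).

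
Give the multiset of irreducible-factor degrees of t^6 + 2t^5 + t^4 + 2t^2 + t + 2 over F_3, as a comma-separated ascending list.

1, 1, 1, 1, 2

Write f(t) = t^6 + 2t^5 + t^4 + 2t^2 + t + 2.
Roots in F_3: f(0) = 2; f(1) = 0 → root; f(2) = 0 → root.
Linear factors from roots: (t + 2), (t + 1).
Complete factorization: f(t) = (t + 2)·(t + 1)^3·(t^2 + 1).
Factor degrees with multiplicity: 1 + 1 + 1 + 1 + 2 = 6.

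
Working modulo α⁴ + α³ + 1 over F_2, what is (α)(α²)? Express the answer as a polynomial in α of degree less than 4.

Multiply in F_2[α]: (α)·(α²) = α³.
Reduced: α³.

α^3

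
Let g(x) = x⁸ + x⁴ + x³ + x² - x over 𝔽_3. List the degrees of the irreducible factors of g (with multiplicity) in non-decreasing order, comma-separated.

Roots in 𝔽_3: g(0) = 0 → root; g(1) = 0 → root; g(2) = 0 → root.
Linear factors from roots: (x), (x - 1), (x + 1).
Complete factorization: g(x) = (x)·(x - 1)·(x + 1)^2·(x² + x - 1)^2.
Factor degrees with multiplicity: 1 + 1 + 1 + 1 + 2 + 2 = 8.

1, 1, 1, 1, 2, 2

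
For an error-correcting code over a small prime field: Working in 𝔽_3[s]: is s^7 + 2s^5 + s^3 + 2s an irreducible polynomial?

Write h(s) = s^7 + 2s^5 + s^3 + 2s.
Check for roots in 𝔽_3: h(0) = 0 → root; h(1) = 0 → root; h(2) = 0 → root.
h(0) = 0, so (s) divides h(s); h is reducible.

No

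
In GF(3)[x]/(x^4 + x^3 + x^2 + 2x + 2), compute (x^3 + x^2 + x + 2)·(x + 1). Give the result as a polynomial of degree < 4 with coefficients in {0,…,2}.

Multiply in GF(3)[x]: (x^3 + x^2 + x + 2)·(x + 1) = x^4 + 2x^3 + 2x^2 + 2.
Reduce using x^4 ≡ 2x^3 + 2x^2 + x + 1 (mod x^4 + x^3 + x^2 + 2x + 2).
Reduced: x^3 + x^2 + x.

x^3 + x^2 + x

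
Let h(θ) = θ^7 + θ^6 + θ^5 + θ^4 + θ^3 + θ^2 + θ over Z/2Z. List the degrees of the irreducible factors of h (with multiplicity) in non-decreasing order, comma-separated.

1, 3, 3

Roots in Z/2Z: h(0) = 0 → root; h(1) = 1.
Linear factors from roots: (θ).
Complete factorization: h(θ) = (θ)·(θ^3 + θ + 1)·(θ^3 + θ^2 + 1).
Factor degrees with multiplicity: 1 + 3 + 3 = 7.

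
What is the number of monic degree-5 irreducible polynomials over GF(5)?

624

Gauss's count: N_{5}(5) = (1/5) Σ_{d|5} μ(5/d)·5^d.
Divisors of 5: 1, 5; μ(5/d) for each: -1, 1.
Σ = − 5^1 + 5^5 = 3120.
N = 3120/5 = 624.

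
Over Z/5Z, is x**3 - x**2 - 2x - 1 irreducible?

Write P(x) = x**3 - x**2 - 2x - 1.
Check for roots in Z/5Z: P(0) = 4; P(1) = 2; P(2) = 4; P(3) = 1; P(4) = 4.
No roots. A degree-3 polynomial over a field with no linear factor is irreducible.

Yes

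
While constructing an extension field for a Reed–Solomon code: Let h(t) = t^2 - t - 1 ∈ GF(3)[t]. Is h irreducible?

Check for roots in GF(3): h(0) = 2; h(1) = 2; h(2) = 1.
No roots. A degree-2 polynomial over a field with no linear factor is irreducible.

Yes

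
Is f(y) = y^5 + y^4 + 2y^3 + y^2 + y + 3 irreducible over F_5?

Check for roots in F_5: f(0) = 3; f(1) = 4; f(2) = 3; f(3) = 3; f(4) = 1.
No roots, so no linear factors.
Degree-2 irreducible divisors: test the 10 monic irreducibles of degree 2 over GF(5).
None of them divide f (all give nonzero remainder).
No irreducible factor of degree ≤ 2 exists, so f is irreducible over GF(5).

Yes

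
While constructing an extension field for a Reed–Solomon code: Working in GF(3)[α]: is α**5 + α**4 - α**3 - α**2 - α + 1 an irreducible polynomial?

Write m(α) = α**5 + α**4 - α**3 - α**2 - α + 1.
Check for roots in GF(3): m(0) = 1; m(1) = 0 → root; m(2) = 2.
m(1) = 0, so (α − 1) divides m(α); m is reducible.

No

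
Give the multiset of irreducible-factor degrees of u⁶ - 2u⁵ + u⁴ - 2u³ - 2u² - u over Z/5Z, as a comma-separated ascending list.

Write h(u) = u⁶ - 2u⁵ + u⁴ - 2u³ - 2u² - u.
Roots in Z/5Z: h(0) = 0 → root; h(1) = 0 → root; h(2) = 0 → root; h(3) = 4; h(4) = 0 → root.
Linear factors from roots: (u), (u - 1), (u - 2), (u + 1).
Complete factorization: h(u) = (u)·(u + 1)·(u - 2)·(u - 1)·(u² + 2).
Factor degrees with multiplicity: 1 + 1 + 1 + 1 + 2 = 6.

1, 1, 1, 1, 2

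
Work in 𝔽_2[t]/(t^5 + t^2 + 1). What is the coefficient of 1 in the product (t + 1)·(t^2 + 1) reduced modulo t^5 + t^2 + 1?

Multiply in 𝔽_2[t]: (t + 1)·(t^2 + 1) = t^3 + t^2 + t + 1.
Reduced: t^3 + t^2 + t + 1.

1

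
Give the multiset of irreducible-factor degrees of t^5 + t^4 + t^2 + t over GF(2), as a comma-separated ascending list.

1, 1, 1, 2

Write f(t) = t^5 + t^4 + t^2 + t.
Roots in GF(2): f(0) = 0 → root; f(1) = 0 → root.
Linear factors from roots: (t), (t + 1).
Complete factorization: f(t) = (t)·(t + 1)^2·(t^2 + t + 1).
Factor degrees with multiplicity: 1 + 1 + 1 + 2 = 5.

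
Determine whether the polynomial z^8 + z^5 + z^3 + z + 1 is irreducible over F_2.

Yes

Write P(z) = z^8 + z^5 + z^3 + z + 1.
Check for roots in F_2: P(0) = 1; P(1) = 1.
No roots, so no linear factors.
Monic irreducibles of degree 2 over GF(2): z^2 + z + 1.
None of them divide P (all give nonzero remainder).
Monic irreducibles of degree 3 over GF(2): z^3 + z + 1, z^3 + z^2 + 1.
None of them divide P (all give nonzero remainder).
Monic irreducibles of degree 4 over GF(2): z^4 + z + 1, z^4 + z^3 + 1, z^4 + z^3 + z^2 + z + 1.
None of them divide P (all give nonzero remainder).
No irreducible factor of degree ≤ 4 exists, so P is irreducible over GF(2).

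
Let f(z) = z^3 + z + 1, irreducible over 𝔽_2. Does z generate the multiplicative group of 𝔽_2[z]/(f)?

|GF(2^3)^×| = 2^3 − 1 = 7. Prime factorization: 7 = 7.
f is primitive ⇔ z has order 7 in GF(2)[z]/(f), i.e. z^(7/q) ≠ 1 for each prime q | 7.
z^(1) mod f = z.
None equal 1, so z has full order 7; f is primitive.

Yes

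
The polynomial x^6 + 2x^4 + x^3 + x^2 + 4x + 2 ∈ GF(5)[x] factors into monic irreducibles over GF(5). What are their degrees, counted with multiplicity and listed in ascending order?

6

Write g(x) = x^6 + 2x^4 + x^3 + x^2 + 4x + 2.
Roots in GF(5): g(0) = 2; g(1) = 1; g(2) = 3; g(3) = 1; g(4) = 1.
Complete factorization: g(x) = (x^6 + 2x^4 + x^3 + x^2 + 4x + 2).
Factor degrees with multiplicity: 6 = 6.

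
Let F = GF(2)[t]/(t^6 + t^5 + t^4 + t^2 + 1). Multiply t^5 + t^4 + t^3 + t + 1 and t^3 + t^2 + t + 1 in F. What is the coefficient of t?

Multiply in GF(2)[t]: (t^5 + t^4 + t^3 + t + 1)·(t^3 + t^2 + t + 1) = t^8 + t^6 + t^5 + t^4 + t^3 + 1.
Reduce using t^6 ≡ t^5 + t^4 + t^2 + 1 (mod t^6 + t^5 + t^4 + t^2 + 1).
Reduced: t^5 + t^4 + t.

1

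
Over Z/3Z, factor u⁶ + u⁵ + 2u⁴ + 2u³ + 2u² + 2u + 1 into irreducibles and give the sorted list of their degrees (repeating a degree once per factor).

6

Write g(u) = u⁶ + u⁵ + 2u⁴ + 2u³ + 2u² + 2u + 1.
Roots in Z/3Z: g(0) = 1; g(1) = 2; g(2) = 1.
Complete factorization: g(u) = (u⁶ + u⁵ + 2u⁴ + 2u³ + 2u² + 2u + 1).
Factor degrees with multiplicity: 6 = 6.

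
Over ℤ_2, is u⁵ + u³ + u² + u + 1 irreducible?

Yes

Write P(u) = u⁵ + u³ + u² + u + 1.
Check for roots in ℤ_2: P(0) = 1; P(1) = 1.
No roots, so no linear factors.
Monic irreducibles of degree 2 over GF(2): u² + u + 1.
None of them divide P (all give nonzero remainder).
No irreducible factor of degree ≤ 2 exists, so P is irreducible over GF(2).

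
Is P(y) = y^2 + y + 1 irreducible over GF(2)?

Yes

Check for roots in GF(2): P(0) = 1; P(1) = 1.
No roots. A degree-2 polynomial over a field with no linear factor is irreducible.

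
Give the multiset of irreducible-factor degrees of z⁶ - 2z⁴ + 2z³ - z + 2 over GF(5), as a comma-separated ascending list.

1, 1, 1, 1, 2

Write f(z) = z⁶ - 2z⁴ + 2z³ - z + 2.
Roots in GF(5): f(0) = 2; f(1) = 2; f(2) = 3; f(3) = 0 → root; f(4) = 0 → root.
Linear factors from roots: (z + 2), (z + 1).
Complete factorization: f(z) = (z + 1)·(z + 2)^3·(z² - 2z - 1).
Factor degrees with multiplicity: 1 + 1 + 1 + 1 + 2 = 6.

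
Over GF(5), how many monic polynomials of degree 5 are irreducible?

Gauss's count: N_{5}(5) = (1/5) Σ_{d|5} μ(5/d)·5^d.
Divisors of 5: 1, 5; μ(5/d) for each: -1, 1.
Σ = − 5^1 + 5^5 = 3120.
N = 3120/5 = 624.

624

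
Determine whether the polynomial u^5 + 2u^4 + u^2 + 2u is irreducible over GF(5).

No

Write f(u) = u^5 + 2u^4 + u^2 + 2u.
Check for roots in GF(5): f(0) = 0 → root; f(1) = 1; f(2) = 2; f(3) = 0 → root; f(4) = 0 → root.
f(0) = 0, so (u) divides f(u); f is reducible.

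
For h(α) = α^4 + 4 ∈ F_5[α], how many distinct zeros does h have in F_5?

4

Evaluate at each of the 5 elements of F_5:
h(0) = 4; h(1) = 0 → root; h(2) = 0 → root; h(3) = 0 → root; h(4) = 0 → root.
Roots: {1, 2, 3, 4}.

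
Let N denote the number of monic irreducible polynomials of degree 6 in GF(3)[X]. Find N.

x^(3^6) − x is the product of all monic irreducibles of degree dividing 6; Möbius inversion gives N = (1/6) Σ μ(6/d)·3^d.
Divisors of 6: 1, 2, 3, 6; μ(6/d) for each: 1, -1, -1, 1.
Σ = 3^1 − 3^2 − 3^3 + 3^6 = 696.
N = 696/6 = 116.

116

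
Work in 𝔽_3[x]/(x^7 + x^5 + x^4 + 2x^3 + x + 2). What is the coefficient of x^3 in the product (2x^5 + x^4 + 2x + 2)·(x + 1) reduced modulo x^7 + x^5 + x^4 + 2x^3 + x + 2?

Multiply in 𝔽_3[x]: (2x^5 + x^4 + 2x + 2)·(x + 1) = 2x^6 + x^4 + 2x^2 + x + 2.
Reduced: 2x^6 + x^4 + 2x^2 + x + 2.

0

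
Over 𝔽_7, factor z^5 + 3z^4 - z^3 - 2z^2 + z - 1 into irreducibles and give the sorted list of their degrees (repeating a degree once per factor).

Write g(z) = z^5 + 3z^4 - z^3 - 2z^2 + z - 1.
Complete factorization: g(z) = (z^5 + 3z^4 - z^3 - 2z^2 + z - 1).
Factor degrees with multiplicity: 5 = 5.

5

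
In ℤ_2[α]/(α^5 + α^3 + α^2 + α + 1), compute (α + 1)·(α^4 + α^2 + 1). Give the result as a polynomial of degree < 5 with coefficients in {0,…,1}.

α^4

Multiply in ℤ_2[α]: (α + 1)·(α^4 + α^2 + 1) = α^5 + α^4 + α^3 + α^2 + α + 1.
Reduce using α^5 ≡ α^3 + α^2 + α + 1 (mod α^5 + α^3 + α^2 + α + 1).
Reduced: α^4.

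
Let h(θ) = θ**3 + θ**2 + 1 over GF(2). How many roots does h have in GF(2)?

0

Evaluate at each of the 2 elements of GF(2):
h(0) = 1; h(1) = 1.
No element is a root.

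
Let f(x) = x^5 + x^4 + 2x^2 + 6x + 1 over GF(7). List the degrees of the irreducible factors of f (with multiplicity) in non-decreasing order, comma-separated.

1, 2, 2

Linear factors from roots: (x + 3).
Complete factorization: f(x) = (x + 3)·(x^2 + 1)·(x^2 + 5x + 5).
Factor degrees with multiplicity: 1 + 2 + 2 = 5.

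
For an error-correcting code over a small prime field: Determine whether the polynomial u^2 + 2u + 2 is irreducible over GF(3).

Write f(u) = u^2 + 2u + 2.
Check for roots in GF(3): f(0) = 2; f(1) = 2; f(2) = 1.
No roots. A degree-2 polynomial over a field with no linear factor is irreducible.

Yes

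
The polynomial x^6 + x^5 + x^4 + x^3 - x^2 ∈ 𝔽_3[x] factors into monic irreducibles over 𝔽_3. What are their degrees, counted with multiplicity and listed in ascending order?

Write g(x) = x^6 + x^5 + x^4 + x^3 - x^2.
Roots in 𝔽_3: g(0) = 0 → root; g(1) = 0 → root; g(2) = 2.
Linear factors from roots: (x), (x - 1).
Complete factorization: g(x) = (x - 1)·(x)^2·(x^3 - x^2 + 1).
Factor degrees with multiplicity: 1 + 1 + 1 + 3 = 6.

1, 1, 1, 3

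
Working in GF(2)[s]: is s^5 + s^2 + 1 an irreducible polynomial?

Yes

Write f(s) = s^5 + s^2 + 1.
Check for roots in GF(2): f(0) = 1; f(1) = 1.
No roots, so no linear factors.
Monic irreducibles of degree 2 over GF(2): s^2 + s + 1.
None of them divide f (all give nonzero remainder).
No irreducible factor of degree ≤ 2 exists, so f is irreducible over GF(2).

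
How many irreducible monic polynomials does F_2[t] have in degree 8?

30

Gauss's count: N_{2}(8) = (1/8) Σ_{d|8} μ(8/d)·2^d.
Divisors of 8: 1, 2, 4, 8; μ(8/d) for each: 0, 0, -1, 1.
Σ = − 2^4 + 2^8 = 240.
N = 240/8 = 30.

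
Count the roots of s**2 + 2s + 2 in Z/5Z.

Write g(s) = s**2 + 2s + 2.
Evaluate at each of the 5 elements of Z/5Z:
g(0) = 2; g(1) = 0 → root; g(2) = 0 → root; g(3) = 2; g(4) = 1.
Roots: {1, 2}.

2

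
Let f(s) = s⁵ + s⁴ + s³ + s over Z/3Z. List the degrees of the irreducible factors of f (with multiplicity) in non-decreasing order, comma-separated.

Roots in Z/3Z: f(0) = 0 → root; f(1) = 1; f(2) = 1.
Linear factors from roots: (s).
Complete factorization: f(s) = (s)·(s⁴ + s³ + s² + 1).
Factor degrees with multiplicity: 1 + 4 = 5.

1, 4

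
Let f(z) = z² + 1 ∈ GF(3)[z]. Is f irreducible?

Yes

Check for roots in GF(3): f(0) = 1; f(1) = 2; f(2) = 2.
No roots. A degree-2 polynomial over a field with no linear factor is irreducible.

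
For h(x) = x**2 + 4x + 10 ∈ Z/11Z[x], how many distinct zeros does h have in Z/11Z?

2

Evaluate at each of the 11 elements of Z/11Z:
h(0) = 10; h(1) = 4; h(2) = 0 → root; h(3) = 9; h(4) = 9; h(5) = 0 → root; h(6) = 4; h(7) = 10; h(8) = 7; h(9) = 6; h(10) = 7.
Roots: {2, 5}.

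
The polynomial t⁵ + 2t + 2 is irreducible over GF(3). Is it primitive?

Write f(t) = t⁵ + 2t + 2.
|GF(3^5)^×| = 3^5 − 1 = 242. Prime factorization: 242 = 2·11^2.
f is primitive ⇔ t has order 242 in GF(3)[t]/(f), i.e. t^(242/q) ≠ 1 for each prime q | 242.
t^(121) mod f = 1
t^(22) mod f = t³ + 2t² + 2t + 1.
Since t^(121) = 1, the order of t divides 121 < 242; not primitive.

No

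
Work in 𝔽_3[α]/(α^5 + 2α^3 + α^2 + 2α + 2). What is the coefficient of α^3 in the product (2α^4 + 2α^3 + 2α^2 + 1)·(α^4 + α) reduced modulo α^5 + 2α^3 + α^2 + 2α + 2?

1

Multiply in 𝔽_3[α]: (2α^4 + 2α^3 + 2α^2 + 1)·(α^4 + α) = 2α^8 + 2α^7 + 2α^6 + 2α^5 + 2α^3 + α.
Reduce using α^5 ≡ α^3 + 2α^2 + α + 1 (mod α^5 + 2α^3 + α^2 + 2α + 2).
Reduced: α^4 + α^3 + α^2 + α + 2.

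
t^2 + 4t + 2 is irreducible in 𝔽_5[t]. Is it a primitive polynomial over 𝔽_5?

Write f(t) = t^2 + 4t + 2.
|GF(5^2)^×| = 5^2 − 1 = 24. Prime factorization: 24 = 2^3·3.
f is primitive ⇔ t has order 24 in GF(5)[t]/(f), i.e. t^(24/q) ≠ 1 for each prime q | 24.
t^(12) mod f = 4.
t^(8) mod f = 2t + 1.
None equal 1, so t has full order 24; f is primitive.

Yes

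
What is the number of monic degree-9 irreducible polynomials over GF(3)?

2184

Gauss's count: N_{3}(9) = (1/9) Σ_{d|9} μ(9/d)·3^d.
Divisors of 9: 1, 3, 9; μ(9/d) for each: 0, -1, 1.
Σ = − 3^3 + 3^9 = 19656.
N = 19656/9 = 2184.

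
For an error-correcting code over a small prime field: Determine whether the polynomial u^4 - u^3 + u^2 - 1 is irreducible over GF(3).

No

Write m(u) = u^4 - u^3 + u^2 - 1.
Check for roots in GF(3): m(0) = 2; m(1) = 0 → root; m(2) = 2.
m(1) = 0, so (u − 1) divides m(u); m is reducible.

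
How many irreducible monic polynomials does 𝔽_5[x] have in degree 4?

150

Gauss's count: N_{5}(4) = (1/4) Σ_{d|4} μ(4/d)·5^d.
Divisors of 4: 1, 2, 4; μ(4/d) for each: 0, -1, 1.
Σ = − 5^2 + 5^4 = 600.
N = 600/4 = 150.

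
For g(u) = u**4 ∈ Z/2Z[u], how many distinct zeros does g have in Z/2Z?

1

Evaluate at each of the 2 elements of Z/2Z:
g(0) = 0 → root; g(1) = 1.
Roots: {0}.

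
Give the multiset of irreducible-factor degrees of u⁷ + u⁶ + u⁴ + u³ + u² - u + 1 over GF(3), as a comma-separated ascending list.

1, 1, 2, 3

Write f(u) = u⁷ + u⁶ + u⁴ + u³ + u² - u + 1.
Roots in GF(3): f(0) = 1; f(1) = 2; f(2) = 0 → root.
Linear factors from roots: (u + 1).
Complete factorization: f(u) = (u + 1)^2·(u² + 1)·(u³ - u² + 1).
Factor degrees with multiplicity: 1 + 1 + 2 + 3 = 7.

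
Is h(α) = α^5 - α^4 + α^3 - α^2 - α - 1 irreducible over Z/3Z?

Check for roots in Z/3Z: h(0) = 2; h(1) = 1; h(2) = 2.
No roots, so no linear factors.
Monic irreducibles of degree 2 over GF(3): α^2 + 1, α^2 + α - 1, α^2 - α - 1.
None of them divide h (all give nonzero remainder).
No irreducible factor of degree ≤ 2 exists, so h is irreducible over GF(3).

Yes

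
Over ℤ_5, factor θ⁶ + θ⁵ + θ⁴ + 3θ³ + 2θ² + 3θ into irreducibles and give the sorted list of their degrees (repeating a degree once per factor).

1, 1, 2, 2

Write f(θ) = θ⁶ + θ⁵ + θ⁴ + 3θ³ + 2θ² + 3θ.
Roots in ℤ_5: f(0) = 0 → root; f(1) = 1; f(2) = 0 → root; f(3) = 1; f(4) = 2.
Linear factors from roots: (θ), (θ + 3).
Complete factorization: f(θ) = (θ)·(θ + 3)·(θ² + θ + 2)·(θ² + 2θ + 3).
Factor degrees with multiplicity: 1 + 1 + 2 + 2 = 6.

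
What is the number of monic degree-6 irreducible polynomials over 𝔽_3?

The number of monic irreducibles of degree 6 over GF(3) is (1/6)·Σ_{d∣6} μ(6/d) 3^d.
Divisors of 6: 1, 2, 3, 6; μ(6/d) for each: 1, -1, -1, 1.
Σ = 3^1 − 3^2 − 3^3 + 3^6 = 696.
N = 696/6 = 116.

116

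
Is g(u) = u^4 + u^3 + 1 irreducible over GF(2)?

Yes

Check for roots in GF(2): g(0) = 1; g(1) = 1.
No roots, so no linear factors.
Monic irreducibles of degree 2 over GF(2): u^2 + u + 1.
None of them divide g (all give nonzero remainder).
No irreducible factor of degree ≤ 2 exists, so g is irreducible over GF(2).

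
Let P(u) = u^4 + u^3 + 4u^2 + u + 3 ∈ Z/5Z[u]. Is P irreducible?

No

Check for roots in Z/5Z: P(0) = 3; P(1) = 0 → root; P(2) = 0 → root; P(3) = 0 → root; P(4) = 1.
P(1) = 0, so (u − 1) divides P(u); P is reducible.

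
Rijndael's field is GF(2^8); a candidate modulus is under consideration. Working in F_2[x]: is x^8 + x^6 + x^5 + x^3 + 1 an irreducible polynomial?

Write f(x) = x^8 + x^6 + x^5 + x^3 + 1.
Check for roots in F_2: f(0) = 1; f(1) = 1.
No roots, so no linear factors.
Monic irreducibles of degree 2 over GF(2): x^2 + x + 1.
None of them divide f (all give nonzero remainder).
Monic irreducibles of degree 3 over GF(2): x^3 + x + 1, x^3 + x^2 + 1.
None of them divide f (all give nonzero remainder).
Monic irreducibles of degree 4 over GF(2): x^4 + x + 1, x^4 + x^3 + 1, x^4 + x^3 + x^2 + x + 1.
None of them divide f (all give nonzero remainder).
No irreducible factor of degree ≤ 4 exists, so f is irreducible over GF(2).

Yes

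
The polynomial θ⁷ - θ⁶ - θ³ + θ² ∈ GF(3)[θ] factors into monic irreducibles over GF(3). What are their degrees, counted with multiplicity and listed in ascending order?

Write g(θ) = θ⁷ - θ⁶ - θ³ + θ².
Roots in GF(3): g(0) = 0 → root; g(1) = 0 → root; g(2) = 0 → root.
Linear factors from roots: (θ), (θ - 1), (θ + 1).
Complete factorization: g(θ) = (θ + 1)·(θ)^2·(θ - 1)^2·(θ² + 1).
Factor degrees with multiplicity: 1 + 1 + 1 + 1 + 1 + 2 = 7.

1, 1, 1, 1, 1, 2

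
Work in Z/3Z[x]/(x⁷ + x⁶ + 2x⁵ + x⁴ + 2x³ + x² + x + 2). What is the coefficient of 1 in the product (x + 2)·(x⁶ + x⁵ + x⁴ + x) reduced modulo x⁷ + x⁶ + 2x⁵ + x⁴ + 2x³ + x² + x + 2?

Multiply in Z/3Z[x]: (x + 2)·(x⁶ + x⁵ + x⁴ + x) = x⁷ + 2x⁴ + x² + 2x.
Reduce using x⁷ ≡ 2x⁶ + x⁵ + 2x⁴ + x³ + 2x² + 2x + 1 (mod x⁷ + x⁶ + 2x⁵ + x⁴ + 2x³ + x² + x + 2).
Reduced: 2x⁶ + x⁵ + x⁴ + x³ + x + 1.

1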